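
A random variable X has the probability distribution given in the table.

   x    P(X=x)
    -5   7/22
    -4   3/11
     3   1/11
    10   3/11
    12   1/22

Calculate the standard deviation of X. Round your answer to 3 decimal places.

E[X] = 19/22, E[X²] = 1033/22
Var(X) = E[X²] − (E[X])² = 1033/22 − 361/484 = 22365/484
SD(X) = √(22365/484) ≈ 6.798

6.798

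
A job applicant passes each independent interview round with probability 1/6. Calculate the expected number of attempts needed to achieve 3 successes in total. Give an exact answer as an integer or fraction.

By linearity (sum of 3 independent geometric waits), E[trials] = 3/p = 3/(1/6) = 18.

18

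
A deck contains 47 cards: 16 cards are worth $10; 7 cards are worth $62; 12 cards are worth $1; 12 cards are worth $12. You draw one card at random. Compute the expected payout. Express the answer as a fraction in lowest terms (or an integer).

750/47 dollars

E[payout] = (16/47)·10 + (7/47)·62 + (12/47)·1 + (12/47)·12 = 750/47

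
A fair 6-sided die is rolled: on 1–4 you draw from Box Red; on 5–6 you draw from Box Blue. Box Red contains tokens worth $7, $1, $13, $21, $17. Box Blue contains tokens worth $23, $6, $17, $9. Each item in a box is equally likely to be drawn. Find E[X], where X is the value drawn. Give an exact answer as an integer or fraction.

E[X | Box Red] = (7 + 1 + 13 + 21 + 17)/5 = 59/5
E[X | Box Blue] = (23 + 6 + 17 + 9)/4 = 55/4
E[X] = (2/3)·59/5 + (1/3)·55/4 = 249/20

249/20 dollars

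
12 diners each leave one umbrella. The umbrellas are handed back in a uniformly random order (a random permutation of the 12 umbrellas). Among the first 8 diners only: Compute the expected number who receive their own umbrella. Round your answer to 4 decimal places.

Let Xᵢ = 1 if person i gets their own umbrella. For each i, P(Xᵢ=1) = 1/12.
By linearity of expectation, E[X₁+…+X_8] = 8·(1/12) = 2/3.
≈ 0.6667

0.6667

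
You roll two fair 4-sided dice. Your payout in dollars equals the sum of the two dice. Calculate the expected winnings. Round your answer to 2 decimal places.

$5.00

Distribution of the sum of the two dice: 2 w.p. 1/16, 3 w.p. 1/8, 4 w.p. 3/16, 5 w.p. 1/4, 6 w.p. 3/16, 7 w.p. 1/8, …
E[payout] = (1/16)·2 + (1/8)·3 + (3/16)·4 + (1/4)·5 + (3/16)·6 + (1/8)·7 + (1/16)·8 = 5
≈ $5.00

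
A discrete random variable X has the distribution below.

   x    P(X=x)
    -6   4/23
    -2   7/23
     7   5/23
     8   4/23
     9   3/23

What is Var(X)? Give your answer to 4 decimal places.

33.8979

E[X] = (4/23)·(-6) + (7/23)·(-2) + (5/23)·7 + (4/23)·8 + (3/23)·9 = 56/23
E[X²] = (4/23)·36 + (7/23)·4 + (5/23)·49 + (4/23)·64 + (3/23)·81 = 916/23
Var(X) = 916/23 − (56/23)² = 17932/529 ≈ 33.8979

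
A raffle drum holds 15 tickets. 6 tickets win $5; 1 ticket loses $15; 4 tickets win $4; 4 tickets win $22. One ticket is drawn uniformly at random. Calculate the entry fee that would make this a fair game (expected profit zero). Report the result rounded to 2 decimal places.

E[payout] = (6/15)·5 + (1/15)·(-15) + (4/15)·4 + (4/15)·22 = 119/15
Fair fee = E[payout] = 119/15 ≈ $7.93

$7.93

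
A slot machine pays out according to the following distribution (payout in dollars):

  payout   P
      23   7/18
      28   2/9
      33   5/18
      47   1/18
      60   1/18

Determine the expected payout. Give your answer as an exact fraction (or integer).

E[X] = (7/18)·23 + (2/9)·28 + (5/18)·33 + (1/18)·47 + (1/18)·60
     = 545/18

545/18 dollars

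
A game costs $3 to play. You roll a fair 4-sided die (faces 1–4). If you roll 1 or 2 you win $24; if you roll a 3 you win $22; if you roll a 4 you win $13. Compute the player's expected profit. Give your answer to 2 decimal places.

$17.75

E[payout] = (1/4)·13 + (1/4)·22 + (1/2)·24 = 83/4
Expected profit = 83/4 − 3 = 71/4 ≈ $17.75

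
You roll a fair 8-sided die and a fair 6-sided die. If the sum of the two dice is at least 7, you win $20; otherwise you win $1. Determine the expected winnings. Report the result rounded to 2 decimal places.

E[payout] = (5/16)·1 + (11/16)·20 = 225/16
≈ $14.06

$14.06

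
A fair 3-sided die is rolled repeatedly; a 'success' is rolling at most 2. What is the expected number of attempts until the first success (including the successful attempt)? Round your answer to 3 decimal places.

1.500

For a geometric distribution, E[trials] = 1/p = 1/(2/3) = 3/2.
≈ 1.500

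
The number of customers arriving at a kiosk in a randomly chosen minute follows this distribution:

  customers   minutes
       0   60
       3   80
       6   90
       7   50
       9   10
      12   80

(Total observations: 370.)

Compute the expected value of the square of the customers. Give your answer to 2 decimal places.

50.65

Total = 370, so P(customers=0) = 60/370, etc.
E[X²] = (6/37)·0 + (8/37)·9 + (9/37)·36 + (5/37)·49 + (1/37)·81 + (8/37)·144
     = 1874/37 ≈ 50.65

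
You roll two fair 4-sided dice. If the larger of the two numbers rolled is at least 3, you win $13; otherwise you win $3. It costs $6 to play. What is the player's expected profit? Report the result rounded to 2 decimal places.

$4.50

E[payout] = (1/4)·3 + (3/4)·13 = 21/2
Expected profit = 21/2 − 6 = 9/2 ≈ $4.50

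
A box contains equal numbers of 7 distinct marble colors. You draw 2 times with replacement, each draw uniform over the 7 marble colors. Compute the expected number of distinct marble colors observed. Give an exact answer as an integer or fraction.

Let Xⱼ=1 if type j appears at least once. P(Xⱼ=1) = 1 − ((7−1)/7)^2 = 13/49.
E[#distinct] = 7·13/49 = 13/7.

13/7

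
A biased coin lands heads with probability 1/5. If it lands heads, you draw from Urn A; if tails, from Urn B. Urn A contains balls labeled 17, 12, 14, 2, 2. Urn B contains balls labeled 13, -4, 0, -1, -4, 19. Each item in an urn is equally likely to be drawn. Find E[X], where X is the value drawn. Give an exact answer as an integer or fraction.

371/75

E[X | Urn A] = (17 + 12 + 14 + 2 + 2)/5 = 47/5
E[X | Urn B] = (13 − 4 + 0 − 1 − 4 + 19)/6 = 23/6
E[X] = (1/5)·47/5 + (4/5)·23/6 = 371/75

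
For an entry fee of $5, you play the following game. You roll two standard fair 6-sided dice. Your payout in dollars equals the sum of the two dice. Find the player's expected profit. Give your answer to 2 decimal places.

Distribution of the sum of the two dice: 2 w.p. 1/36, 3 w.p. 1/18, 4 w.p. 1/12, 5 w.p. 1/9, 6 w.p. 5/36, 7 w.p. 1/6, …
E[payout] = (1/36)·2 + (1/18)·3 + (1/12)·4 + (1/9)·5 + (5/36)·6 + (1/6)·7 + (5/36)·8 + (1/9)·9 + (1/12)·10 + (1/18)·11 + (1/36)·12 = 7
Expected profit = 7 − 5 = 2 ≈ $2.00

$2.00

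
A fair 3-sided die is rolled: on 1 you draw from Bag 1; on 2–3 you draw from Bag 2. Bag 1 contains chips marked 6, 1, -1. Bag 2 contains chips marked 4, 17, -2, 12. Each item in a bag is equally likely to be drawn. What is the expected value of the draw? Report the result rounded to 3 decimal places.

E[X | Bag 1] = (6 + 1 − 1)/3 = 2
E[X | Bag 2] = (4 + 17 − 2 + 12)/4 = 31/4
E[X] = (1/3)·2 + (2/3)·31/4 = 35/6 ≈ 5.833

5.833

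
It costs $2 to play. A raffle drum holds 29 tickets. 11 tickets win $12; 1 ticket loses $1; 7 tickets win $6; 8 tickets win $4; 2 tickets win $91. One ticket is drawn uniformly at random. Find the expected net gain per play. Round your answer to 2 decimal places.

E[payout] = (11/29)·12 + (1/29)·(-1) + (7/29)·6 + (8/29)·4 + (2/29)·91 = 387/29
Expected profit = 387/29 − 2 = 329/29 ≈ $11.34

$11.34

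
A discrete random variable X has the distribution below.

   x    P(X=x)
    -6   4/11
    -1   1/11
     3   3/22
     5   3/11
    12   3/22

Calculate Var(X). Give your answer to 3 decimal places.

39.572

E[X] = (4/11)·(-6) + (1/11)·(-1) + (3/22)·3 + (3/11)·5 + (3/22)·12 = 25/22
E[X²] = (4/11)·36 + (1/11)·1 + (3/22)·9 + (3/11)·25 + (3/22)·144 = 899/22
Var(X) = 899/22 − (25/22)² = 19153/484 ≈ 39.572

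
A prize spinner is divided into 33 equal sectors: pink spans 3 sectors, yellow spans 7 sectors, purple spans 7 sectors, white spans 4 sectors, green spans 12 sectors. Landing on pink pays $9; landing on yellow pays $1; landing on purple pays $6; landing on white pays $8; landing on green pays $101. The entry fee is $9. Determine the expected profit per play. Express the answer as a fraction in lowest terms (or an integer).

$31

E[payout] = (3/33)·9 + (7/33)·1 + (7/33)·6 + (4/33)·8 + (12/33)·101 = 40
Expected profit = 40 − 9 = 31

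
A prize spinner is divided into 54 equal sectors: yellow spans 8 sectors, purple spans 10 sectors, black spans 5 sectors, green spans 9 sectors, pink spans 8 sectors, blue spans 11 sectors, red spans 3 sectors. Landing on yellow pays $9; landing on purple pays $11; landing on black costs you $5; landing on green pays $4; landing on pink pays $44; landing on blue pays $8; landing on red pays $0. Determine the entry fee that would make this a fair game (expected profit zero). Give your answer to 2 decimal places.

E[payout] = (8/54)·9 + (10/54)·11 + (5/54)·(-5) + (9/54)·4 + (8/54)·44 + (11/54)·8 + (3/54)·0 = 211/18
Fair fee = E[payout] = 211/18 ≈ $11.72

$11.72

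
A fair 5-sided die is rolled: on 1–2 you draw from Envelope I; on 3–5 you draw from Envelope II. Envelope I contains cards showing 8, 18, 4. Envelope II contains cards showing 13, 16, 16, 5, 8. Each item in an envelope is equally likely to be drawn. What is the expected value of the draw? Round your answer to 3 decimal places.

10.960

E[X | Envelope I] = (8 + 18 + 4)/3 = 10
E[X | Envelope II] = (13 + 16 + 16 + 5 + 8)/5 = 58/5
E[X] = (2/5)·10 + (3/5)·58/5 = 274/25 ≈ 10.960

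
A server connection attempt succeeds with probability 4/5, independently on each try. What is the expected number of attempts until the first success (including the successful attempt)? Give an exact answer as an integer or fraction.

5/4

For a geometric distribution, E[trials] = 1/p = 1/(4/5) = 5/4.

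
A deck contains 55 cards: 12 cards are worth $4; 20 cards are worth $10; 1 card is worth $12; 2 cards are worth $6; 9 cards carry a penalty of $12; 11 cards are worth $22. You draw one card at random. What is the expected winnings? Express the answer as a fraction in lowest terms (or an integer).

E[payout] = (12/55)·4 + (20/55)·10 + (1/55)·12 + (2/55)·6 + (9/55)·(-12) + (11/55)·22 = 406/55

406/55 dollars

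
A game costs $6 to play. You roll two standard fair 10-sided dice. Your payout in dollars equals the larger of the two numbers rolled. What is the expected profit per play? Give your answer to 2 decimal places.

Distribution of the larger of the two numbers rolled: 1 w.p. 1/100, 2 w.p. 3/100, 3 w.p. 1/20, 4 w.p. 7/100, 5 w.p. 9/100, 6 w.p. 11/100, …
E[payout] = (1/100)·1 + (3/100)·2 + (1/20)·3 + (7/100)·4 + (9/100)·5 + (11/100)·6 + (13/100)·7 + (3/20)·8 + (17/100)·9 + (19/100)·10 = 143/20
Expected profit = 143/20 − 6 = 23/20 ≈ $1.15

$1.15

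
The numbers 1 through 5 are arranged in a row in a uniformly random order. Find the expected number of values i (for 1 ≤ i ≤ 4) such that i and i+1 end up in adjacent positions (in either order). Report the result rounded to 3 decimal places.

For each i ∈ {1,…,4}, let Xᵢ = 1 if i and i+1 are adjacent. P(Xᵢ=1) = 2·(5−1)!/5! = 2/5.
By linearity, E[ΣXᵢ] = (4)·(2/5) = 8/5.
≈ 1.600

1.600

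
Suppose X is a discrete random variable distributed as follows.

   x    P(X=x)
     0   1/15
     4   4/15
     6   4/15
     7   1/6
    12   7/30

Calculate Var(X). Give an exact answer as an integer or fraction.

10469/900

E[X] = (1/15)·0 + (4/15)·4 + (4/15)·6 + (1/6)·7 + (7/30)·12 = 199/30
E[X²] = (1/15)·0 + (4/15)·16 + (4/15)·36 + (1/6)·49 + (7/30)·144 = 1669/30
Var(X) = 1669/30 − (199/30)² = 10469/900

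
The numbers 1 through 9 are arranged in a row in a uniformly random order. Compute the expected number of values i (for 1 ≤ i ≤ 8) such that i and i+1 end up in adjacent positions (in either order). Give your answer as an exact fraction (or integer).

16/9

For each i ∈ {1,…,8}, let Xᵢ = 1 if i and i+1 are adjacent. P(Xᵢ=1) = 2·(9−1)!/9! = 2/9.
By linearity, E[ΣXᵢ] = (8)·(2/9) = 16/9.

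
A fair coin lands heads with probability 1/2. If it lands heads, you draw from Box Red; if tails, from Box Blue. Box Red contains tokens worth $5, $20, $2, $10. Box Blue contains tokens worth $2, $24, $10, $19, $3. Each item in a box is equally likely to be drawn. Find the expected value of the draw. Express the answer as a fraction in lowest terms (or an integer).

417/40 dollars

E[X | Box Red] = (5 + 20 + 2 + 10)/4 = 37/4
E[X | Box Blue] = (2 + 24 + 10 + 19 + 3)/5 = 58/5
E[X] = (1/2)·37/4 + (1/2)·58/5 = 417/40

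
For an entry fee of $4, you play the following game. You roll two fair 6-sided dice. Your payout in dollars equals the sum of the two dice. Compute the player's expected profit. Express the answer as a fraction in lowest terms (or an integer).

$3

Distribution of the sum of the two dice: 2 w.p. 1/36, 3 w.p. 1/18, 4 w.p. 1/12, 5 w.p. 1/9, 6 w.p. 5/36, 7 w.p. 1/6, …
E[payout] = (1/36)·2 + (1/18)·3 + (1/12)·4 + (1/9)·5 + (5/36)·6 + (1/6)·7 + (5/36)·8 + (1/9)·9 + (1/12)·10 + (1/18)·11 + (1/36)·12 = 7
Expected profit = 7 − 4 = 3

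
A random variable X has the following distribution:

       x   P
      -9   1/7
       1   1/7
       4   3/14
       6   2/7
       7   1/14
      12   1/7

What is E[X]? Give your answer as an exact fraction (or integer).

51/14

E[X] = (1/7)·(-9) + (1/7)·1 + (3/14)·4 + (2/7)·6 + (1/14)·7 + (1/7)·12
     = 51/14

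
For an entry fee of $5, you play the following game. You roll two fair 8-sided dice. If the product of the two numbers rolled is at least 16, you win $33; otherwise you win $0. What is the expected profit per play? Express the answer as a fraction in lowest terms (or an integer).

769/64 dollars

E[payout] = (31/64)·0 + (33/64)·33 = 1089/64
Expected profit = 1089/64 − 5 = 769/64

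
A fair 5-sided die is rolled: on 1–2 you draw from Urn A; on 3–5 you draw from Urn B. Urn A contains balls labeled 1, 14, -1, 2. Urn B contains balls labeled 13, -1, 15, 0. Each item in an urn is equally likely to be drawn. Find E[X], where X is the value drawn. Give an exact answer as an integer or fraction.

113/20

E[X | Urn A] = (1 + 14 − 1 + 2)/4 = 4
E[X | Urn B] = (13 − 1 + 15 + 0)/4 = 27/4
E[X] = (2/5)·4 + (3/5)·27/4 = 113/20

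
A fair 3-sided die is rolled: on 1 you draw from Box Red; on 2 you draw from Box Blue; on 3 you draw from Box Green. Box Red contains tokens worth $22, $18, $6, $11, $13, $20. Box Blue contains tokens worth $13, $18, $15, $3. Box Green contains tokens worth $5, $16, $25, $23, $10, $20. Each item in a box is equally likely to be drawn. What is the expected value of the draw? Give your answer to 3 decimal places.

$14.583

E[X | Box Red] = (22 + 18 + 6 + 11 + 13 + 20)/6 = 15
E[X | Box Blue] = (13 + 18 + 15 + 3)/4 = 49/4
E[X | Box Green] = (5 + 16 + 25 + 23 + 10 + 20)/6 = 33/2
E[X] = (1/3)·15 + (1/3)·49/4 + (1/3)·33/2 = 175/12 ≈ 14.583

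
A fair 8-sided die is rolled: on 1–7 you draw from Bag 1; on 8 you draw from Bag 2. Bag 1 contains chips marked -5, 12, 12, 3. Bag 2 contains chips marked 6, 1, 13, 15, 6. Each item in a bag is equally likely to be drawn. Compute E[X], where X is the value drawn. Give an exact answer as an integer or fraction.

E[X | Bag 1] = (-5 + 12 + 12 + 3)/4 = 11/2
E[X | Bag 2] = (6 + 1 + 13 + 15 + 6)/5 = 41/5
E[X] = (7/8)·11/2 + (1/8)·41/5 = 467/80

467/80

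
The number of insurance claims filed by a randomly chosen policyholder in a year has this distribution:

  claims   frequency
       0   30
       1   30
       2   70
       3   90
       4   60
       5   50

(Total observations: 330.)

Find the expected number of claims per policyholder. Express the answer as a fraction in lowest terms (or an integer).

31/11

Total = 330, so P(claims=0) = 30/330, etc.
E[X] = (1/11)·0 + (1/11)·1 + (7/33)·2 + (3/11)·3 + (2/11)·4 + (5/33)·5
     = 31/11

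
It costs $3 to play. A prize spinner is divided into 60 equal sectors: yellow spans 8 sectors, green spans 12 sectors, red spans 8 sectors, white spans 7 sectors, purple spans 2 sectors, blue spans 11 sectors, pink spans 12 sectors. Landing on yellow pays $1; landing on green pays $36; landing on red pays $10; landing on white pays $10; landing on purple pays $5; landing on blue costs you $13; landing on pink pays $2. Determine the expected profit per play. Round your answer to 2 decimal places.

$5.02

E[payout] = (8/60)·1 + (12/60)·36 + (8/60)·10 + (7/60)·10 + (2/60)·5 + (11/60)·(-13) + (12/60)·2 = 481/60
Expected profit = 481/60 − 3 = 301/60 ≈ $5.02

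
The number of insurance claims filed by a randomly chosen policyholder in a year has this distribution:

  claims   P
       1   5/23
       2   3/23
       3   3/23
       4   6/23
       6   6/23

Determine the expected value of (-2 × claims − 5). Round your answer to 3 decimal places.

E[-2x-5] = (5/23)·(-7) + (3/23)·(-9) + (3/23)·(-11) + (6/23)·(-13) + (6/23)·(-17)
     = -275/23 ≈ -11.957

-11.957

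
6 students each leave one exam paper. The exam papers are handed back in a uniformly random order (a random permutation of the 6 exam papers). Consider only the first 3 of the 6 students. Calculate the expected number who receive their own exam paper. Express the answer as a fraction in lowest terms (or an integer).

1/2

Let Xᵢ = 1 if person i gets their own exam paper. For each i, P(Xᵢ=1) = 1/6.
By linearity of expectation, E[X₁+…+X_3] = 3·(1/6) = 1/2.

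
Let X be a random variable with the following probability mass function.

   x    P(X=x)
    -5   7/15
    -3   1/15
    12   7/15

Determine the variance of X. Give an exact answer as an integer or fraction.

15764/225

E[X] = (7/15)·(-5) + (1/15)·(-3) + (7/15)·12 = 46/15
E[X²] = (7/15)·25 + (1/15)·9 + (7/15)·144 = 1192/15
Var(X) = 1192/15 − (46/15)² = 15764/225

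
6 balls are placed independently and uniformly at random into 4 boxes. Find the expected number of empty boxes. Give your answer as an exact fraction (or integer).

Let Xⱼ=1 if box j is empty. P(Xⱼ=1) = ((4-1)/4)^6 = 729/4096.
By linearity, E[#empty] = 4·729/4096 = 729/1024.

729/1024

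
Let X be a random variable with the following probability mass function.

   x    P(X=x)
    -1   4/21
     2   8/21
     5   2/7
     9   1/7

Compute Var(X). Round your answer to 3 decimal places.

E[X] = (4/21)·(-1) + (8/21)·2 + (2/7)·5 + (1/7)·9 = 23/7
E[X²] = (4/21)·1 + (8/21)·4 + (2/7)·25 + (1/7)·81 = 143/7
Var(X) = 143/7 − (23/7)² = 472/49 ≈ 9.633

9.633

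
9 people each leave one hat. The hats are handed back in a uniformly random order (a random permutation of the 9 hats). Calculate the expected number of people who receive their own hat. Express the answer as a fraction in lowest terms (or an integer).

Let Xᵢ = 1 if person i gets their own hat. For each i, P(Xᵢ=1) = 1/9.
By linearity of expectation, E[X₁+…+X_9] = 9·(1/9) = 1.

1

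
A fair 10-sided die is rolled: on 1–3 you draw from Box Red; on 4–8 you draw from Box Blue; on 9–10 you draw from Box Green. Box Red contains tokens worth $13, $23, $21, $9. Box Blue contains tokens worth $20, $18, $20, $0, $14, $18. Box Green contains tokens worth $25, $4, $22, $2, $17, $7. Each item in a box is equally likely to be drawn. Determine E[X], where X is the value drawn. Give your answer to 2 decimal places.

E[X | Box Red] = (13 + 23 + 21 + 9)/4 = 33/2
E[X | Box Blue] = (20 + 18 + 20 + 0 + 14 + 18)/6 = 15
E[X | Box Green] = (25 + 4 + 22 + 2 + 17 + 7)/6 = 77/6
E[X] = (3/10)·33/2 + (1/2)·15 + (1/5)·77/6 = 901/60 ≈ 15.02

$15.02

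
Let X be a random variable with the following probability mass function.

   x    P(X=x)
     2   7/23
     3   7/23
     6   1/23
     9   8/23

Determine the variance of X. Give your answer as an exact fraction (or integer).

5056/529

E[X] = (7/23)·2 + (7/23)·3 + (1/23)·6 + (8/23)·9 = 113/23
E[X²] = (7/23)·4 + (7/23)·9 + (1/23)·36 + (8/23)·81 = 775/23
Var(X) = 775/23 − (113/23)² = 5056/529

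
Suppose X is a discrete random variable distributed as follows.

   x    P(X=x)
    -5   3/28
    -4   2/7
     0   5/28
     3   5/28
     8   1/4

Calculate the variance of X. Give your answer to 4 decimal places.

E[X] = (3/28)·(-5) + (2/7)·(-4) + (5/28)·0 + (5/28)·3 + (1/4)·8 = 6/7
E[X²] = (3/28)·25 + (2/7)·16 + (5/28)·0 + (5/28)·9 + (1/4)·64 = 174/7
Var(X) = 174/7 − (6/7)² = 1182/49 ≈ 24.1224

24.1224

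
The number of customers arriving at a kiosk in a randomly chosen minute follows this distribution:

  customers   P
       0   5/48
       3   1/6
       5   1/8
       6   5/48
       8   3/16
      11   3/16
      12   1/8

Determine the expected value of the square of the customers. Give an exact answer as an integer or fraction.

E[X²] = (5/48)·0 + (1/6)·9 + (1/8)·25 + (5/48)·36 + (3/16)·64 + (3/16)·121 + (1/8)·144
     = 977/16

977/16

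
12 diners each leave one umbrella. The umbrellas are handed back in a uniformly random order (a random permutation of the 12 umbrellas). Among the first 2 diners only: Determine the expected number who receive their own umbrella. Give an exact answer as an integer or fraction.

Let Xᵢ = 1 if person i gets their own umbrella. For each i, P(Xᵢ=1) = 1/12.
By linearity of expectation, E[X₁+…+X_2] = 2·(1/12) = 1/6.

1/6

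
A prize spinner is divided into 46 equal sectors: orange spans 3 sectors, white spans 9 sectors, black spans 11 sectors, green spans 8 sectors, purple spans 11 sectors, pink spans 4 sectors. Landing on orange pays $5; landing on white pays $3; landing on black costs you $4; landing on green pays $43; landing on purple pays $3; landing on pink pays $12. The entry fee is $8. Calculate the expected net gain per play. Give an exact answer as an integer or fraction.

55/46 dollars

E[payout] = (3/46)·5 + (9/46)·3 + (11/46)·(-4) + (8/46)·43 + (11/46)·3 + (4/46)·12 = 423/46
Expected profit = 423/46 − 8 = 55/46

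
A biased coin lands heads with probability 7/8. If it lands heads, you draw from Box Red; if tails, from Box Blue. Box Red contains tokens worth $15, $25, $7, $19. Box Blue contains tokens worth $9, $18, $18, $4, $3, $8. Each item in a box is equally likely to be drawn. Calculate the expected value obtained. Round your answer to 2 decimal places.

E[X | Box Red] = (15 + 25 + 7 + 19)/4 = 33/2
E[X | Box Blue] = (9 + 18 + 18 + 4 + 3 + 8)/6 = 10
E[X] = (7/8)·33/2 + (1/8)·10 = 251/16 ≈ 15.69

$15.69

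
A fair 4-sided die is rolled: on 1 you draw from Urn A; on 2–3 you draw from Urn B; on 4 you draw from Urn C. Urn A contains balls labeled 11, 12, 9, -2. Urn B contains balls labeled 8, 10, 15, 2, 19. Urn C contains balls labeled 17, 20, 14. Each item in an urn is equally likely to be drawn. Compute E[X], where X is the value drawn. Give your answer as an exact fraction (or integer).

E[X | Urn A] = (11 + 12 + 9 − 2)/4 = 15/2
E[X | Urn B] = (8 + 10 + 15 + 2 + 19)/5 = 54/5
E[X | Urn C] = (17 + 20 + 14)/3 = 17
E[X] = (1/4)·15/2 + (1/2)·54/5 + (1/4)·17 = 461/40

461/40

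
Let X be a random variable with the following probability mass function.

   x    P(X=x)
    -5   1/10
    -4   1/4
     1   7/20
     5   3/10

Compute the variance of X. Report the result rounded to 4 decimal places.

14.2275

E[X] = (1/10)·(-5) + (1/4)·(-4) + (7/20)·1 + (3/10)·5 = 7/20
E[X²] = (1/10)·25 + (1/4)·16 + (7/20)·1 + (3/10)·25 = 287/20
Var(X) = 287/20 − (7/20)² = 5691/400 ≈ 14.2275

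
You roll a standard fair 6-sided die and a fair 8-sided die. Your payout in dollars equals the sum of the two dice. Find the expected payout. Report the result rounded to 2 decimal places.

$8.00

Distribution of the sum of the two dice: 2 w.p. 1/48, 3 w.p. 1/24, 4 w.p. 1/16, 5 w.p. 1/12, 6 w.p. 5/48, 7 w.p. 1/8, …
E[payout] = (1/48)·2 + (1/24)·3 + (1/16)·4 + (1/12)·5 + (5/48)·6 + (1/8)·7 + (1/8)·8 + (1/8)·9 + (5/48)·10 + (1/12)·11 + (1/16)·12 + (1/24)·13 + (1/48)·14 = 8
≈ $8.00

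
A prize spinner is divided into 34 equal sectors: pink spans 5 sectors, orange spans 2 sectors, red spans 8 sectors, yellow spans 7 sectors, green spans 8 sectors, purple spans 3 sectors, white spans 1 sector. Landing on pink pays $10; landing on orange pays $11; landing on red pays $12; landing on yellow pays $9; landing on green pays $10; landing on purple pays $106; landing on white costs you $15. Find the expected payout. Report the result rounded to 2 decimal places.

$18.06

E[payout] = (5/34)·10 + (2/34)·11 + (8/34)·12 + (7/34)·9 + (8/34)·10 + (3/34)·106 + (1/34)·(-15) = 307/17
≈ $18.06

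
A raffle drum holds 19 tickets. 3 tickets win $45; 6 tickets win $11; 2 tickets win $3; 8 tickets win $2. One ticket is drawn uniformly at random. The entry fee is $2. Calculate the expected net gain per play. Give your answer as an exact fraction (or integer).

185/19 dollars

E[payout] = (3/19)·45 + (6/19)·11 + (2/19)·3 + (8/19)·2 = 223/19
Expected profit = 223/19 − 2 = 185/19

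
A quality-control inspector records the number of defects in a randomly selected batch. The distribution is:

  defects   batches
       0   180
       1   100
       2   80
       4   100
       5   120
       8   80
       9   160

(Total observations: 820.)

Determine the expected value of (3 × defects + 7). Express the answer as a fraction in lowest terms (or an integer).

Total = 820, so P(defects=0) = 180/820, etc.
E[3x+7] = (9/41)·7 + (5/41)·10 + (4/41)·13 + (5/41)·19 + (6/41)·22 + (4/41)·31 + (8/41)·34
     = 788/41

788/41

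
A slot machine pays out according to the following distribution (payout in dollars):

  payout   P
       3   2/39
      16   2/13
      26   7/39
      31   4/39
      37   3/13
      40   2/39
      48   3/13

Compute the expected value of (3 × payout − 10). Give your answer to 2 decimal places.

86.38

E[3x-10] = (2/39)·(-1) + (2/13)·38 + (7/39)·68 + (4/39)·83 + (3/13)·101 + (2/39)·110 + (3/13)·134
     = 1123/13 ≈ 86.38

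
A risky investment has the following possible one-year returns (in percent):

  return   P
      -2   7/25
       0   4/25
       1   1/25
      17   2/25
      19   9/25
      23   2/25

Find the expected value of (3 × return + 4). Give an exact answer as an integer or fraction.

814/25

E[3x+4] = (7/25)·(-2) + (4/25)·4 + (1/25)·7 + (2/25)·55 + (9/25)·61 + (2/25)·73
     = 814/25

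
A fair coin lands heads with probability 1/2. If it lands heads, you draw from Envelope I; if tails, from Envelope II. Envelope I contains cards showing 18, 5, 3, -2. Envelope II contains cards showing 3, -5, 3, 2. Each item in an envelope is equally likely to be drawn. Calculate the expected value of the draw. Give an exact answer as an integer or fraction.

E[X | Envelope I] = (18 + 5 + 3 − 2)/4 = 6
E[X | Envelope II] = (3 − 5 + 3 + 2)/4 = 3/4
E[X] = (1/2)·6 + (1/2)·3/4 = 27/8

27/8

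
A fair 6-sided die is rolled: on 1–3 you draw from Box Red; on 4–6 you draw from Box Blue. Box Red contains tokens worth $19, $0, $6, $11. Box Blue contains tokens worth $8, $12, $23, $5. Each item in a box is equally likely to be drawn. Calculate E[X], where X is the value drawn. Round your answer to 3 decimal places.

E[X | Box Red] = (19 + 0 + 6 + 11)/4 = 9
E[X | Box Blue] = (8 + 12 + 23 + 5)/4 = 12
E[X] = (1/2)·9 + (1/2)·12 = 21/2 ≈ 10.500

$10.500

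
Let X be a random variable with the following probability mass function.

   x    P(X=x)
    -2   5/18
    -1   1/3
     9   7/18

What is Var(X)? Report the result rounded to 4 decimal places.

26.1265

E[X] = (5/18)·(-2) + (1/3)·(-1) + (7/18)·9 = 47/18
E[X²] = (5/18)·4 + (1/3)·1 + (7/18)·81 = 593/18
Var(X) = 593/18 − (47/18)² = 8465/324 ≈ 26.1265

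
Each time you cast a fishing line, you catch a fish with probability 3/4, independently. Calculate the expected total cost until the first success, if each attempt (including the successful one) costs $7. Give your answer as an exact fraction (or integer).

28/3 dollars

E[#attempts] = 1/p = 4/3; E[cost] = 7·4/3 = 28/3.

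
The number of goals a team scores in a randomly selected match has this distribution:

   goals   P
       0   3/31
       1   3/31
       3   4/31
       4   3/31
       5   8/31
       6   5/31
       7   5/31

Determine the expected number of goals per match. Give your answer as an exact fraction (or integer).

E[X] = (3/31)·0 + (3/31)·1 + (4/31)·3 + (3/31)·4 + (8/31)·5 + (5/31)·6 + (5/31)·7
     = 132/31

132/31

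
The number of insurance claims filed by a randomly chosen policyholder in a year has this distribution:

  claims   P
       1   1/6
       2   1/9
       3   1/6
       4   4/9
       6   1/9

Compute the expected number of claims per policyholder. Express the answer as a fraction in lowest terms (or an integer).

E[X] = (1/6)·1 + (1/9)·2 + (1/6)·3 + (4/9)·4 + (1/9)·6
     = 10/3

10/3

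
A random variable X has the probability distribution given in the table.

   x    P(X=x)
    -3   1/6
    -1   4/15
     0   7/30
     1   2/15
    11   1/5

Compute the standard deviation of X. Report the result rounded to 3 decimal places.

E[X] = 47/30, E[X²] = 261/10
Var(X) = E[X²] − (E[X])² = 261/10 − 2209/900 = 21281/900
SD(X) = √(21281/900) ≈ 4.863

4.863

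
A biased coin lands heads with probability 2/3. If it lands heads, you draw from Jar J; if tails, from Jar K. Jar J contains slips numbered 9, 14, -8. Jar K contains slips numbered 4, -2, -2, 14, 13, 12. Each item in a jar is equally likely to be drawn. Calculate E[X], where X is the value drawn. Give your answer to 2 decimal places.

E[X | Jar J] = (9 + 14 − 8)/3 = 5
E[X | Jar K] = (4 − 2 − 2 + 14 + 13 + 12)/6 = 13/2
E[X] = (2/3)·5 + (1/3)·13/2 = 11/2 ≈ 5.50

5.50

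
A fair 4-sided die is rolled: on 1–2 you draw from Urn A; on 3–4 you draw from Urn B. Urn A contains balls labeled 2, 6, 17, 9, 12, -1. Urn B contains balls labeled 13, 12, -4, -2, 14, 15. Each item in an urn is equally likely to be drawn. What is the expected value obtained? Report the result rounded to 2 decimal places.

E[X | Urn A] = (2 + 6 + 17 + 9 + 12 − 1)/6 = 15/2
E[X | Urn B] = (13 + 12 − 4 − 2 + 14 + 15)/6 = 8
E[X] = (1/2)·15/2 + (1/2)·8 = 31/4 ≈ 7.75

7.75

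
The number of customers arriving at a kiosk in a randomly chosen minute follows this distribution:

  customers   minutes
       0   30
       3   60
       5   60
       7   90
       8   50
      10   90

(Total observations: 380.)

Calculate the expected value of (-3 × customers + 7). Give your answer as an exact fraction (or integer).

Total = 380, so P(customers=0) = 30/380, etc.
E[-3x+7] = (3/38)·7 + (3/19)·(-2) + (3/19)·(-8) + (9/38)·(-14) + (5/38)·(-17) + (9/38)·(-23)
     = -457/38

-457/38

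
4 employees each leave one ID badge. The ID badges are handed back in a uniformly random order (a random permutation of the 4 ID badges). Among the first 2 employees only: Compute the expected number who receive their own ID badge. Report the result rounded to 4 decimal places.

Let Xᵢ = 1 if person i gets their own ID badge. For each i, P(Xᵢ=1) = 1/4.
By linearity of expectation, E[X₁+…+X_2] = 2·(1/4) = 1/2.
≈ 0.5000

0.5000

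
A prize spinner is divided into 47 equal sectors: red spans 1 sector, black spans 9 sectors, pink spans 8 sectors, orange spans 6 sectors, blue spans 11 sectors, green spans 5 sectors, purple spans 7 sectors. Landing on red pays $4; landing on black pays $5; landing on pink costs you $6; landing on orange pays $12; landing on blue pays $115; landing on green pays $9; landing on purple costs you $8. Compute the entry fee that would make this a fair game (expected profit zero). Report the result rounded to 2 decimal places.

$28.23

E[payout] = (1/47)·4 + (9/47)·5 + (8/47)·(-6) + (6/47)·12 + (11/47)·115 + (5/47)·9 + (7/47)·(-8) = 1327/47
Fair fee = E[payout] = 1327/47 ≈ $28.23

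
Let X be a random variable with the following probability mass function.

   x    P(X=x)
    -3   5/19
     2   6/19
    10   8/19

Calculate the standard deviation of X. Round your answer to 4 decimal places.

E[X] = 77/19, E[X²] = 869/19
Var(X) = E[X²] − (E[X])² = 869/19 − 5929/361 = 10582/361
SD(X) = √(10582/361) ≈ 5.4141

5.4141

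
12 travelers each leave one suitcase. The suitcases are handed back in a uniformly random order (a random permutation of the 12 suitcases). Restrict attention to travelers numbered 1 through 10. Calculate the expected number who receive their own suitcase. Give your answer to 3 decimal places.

Let Xᵢ = 1 if person i gets their own suitcase. For each i, P(Xᵢ=1) = 1/12.
By linearity of expectation, E[X₁+…+X_10] = 10·(1/12) = 5/6.
≈ 0.833

0.833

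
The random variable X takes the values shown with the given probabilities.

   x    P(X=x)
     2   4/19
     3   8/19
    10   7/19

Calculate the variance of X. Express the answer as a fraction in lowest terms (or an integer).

E[X] = (4/19)·2 + (8/19)·3 + (7/19)·10 = 102/19
E[X²] = (4/19)·4 + (8/19)·9 + (7/19)·100 = 788/19
Var(X) = 788/19 − (102/19)² = 4568/361

4568/361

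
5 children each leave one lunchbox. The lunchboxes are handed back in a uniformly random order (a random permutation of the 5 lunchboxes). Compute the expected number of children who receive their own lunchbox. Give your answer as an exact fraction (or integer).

Let Xᵢ = 1 if person i gets their own lunchbox. For each i, P(Xᵢ=1) = 1/5.
By linearity of expectation, E[X₁+…+X_5] = 5·(1/5) = 1.

1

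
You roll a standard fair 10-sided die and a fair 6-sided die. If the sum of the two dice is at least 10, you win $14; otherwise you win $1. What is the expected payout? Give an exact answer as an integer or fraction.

137/20 dollars

E[payout] = (11/20)·1 + (9/20)·14 = 137/20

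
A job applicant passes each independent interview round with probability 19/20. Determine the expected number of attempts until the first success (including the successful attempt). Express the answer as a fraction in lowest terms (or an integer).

For a geometric distribution, E[trials] = 1/p = 1/(19/20) = 20/19.

20/19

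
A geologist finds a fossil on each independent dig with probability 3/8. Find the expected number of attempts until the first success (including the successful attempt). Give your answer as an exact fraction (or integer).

8/3

For a geometric distribution, E[trials] = 1/p = 1/(3/8) = 8/3.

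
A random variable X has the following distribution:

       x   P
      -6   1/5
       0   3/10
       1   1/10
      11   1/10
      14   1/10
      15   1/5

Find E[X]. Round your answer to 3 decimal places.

E[X] = (1/5)·(-6) + (3/10)·0 + (1/10)·1 + (1/10)·11 + (1/10)·14 + (1/5)·15
     = 22/5 ≈ 4.400

4.400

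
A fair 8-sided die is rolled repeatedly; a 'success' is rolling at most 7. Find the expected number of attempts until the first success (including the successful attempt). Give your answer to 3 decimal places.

1.143

For a geometric distribution, E[trials] = 1/p = 1/(7/8) = 8/7.
≈ 1.143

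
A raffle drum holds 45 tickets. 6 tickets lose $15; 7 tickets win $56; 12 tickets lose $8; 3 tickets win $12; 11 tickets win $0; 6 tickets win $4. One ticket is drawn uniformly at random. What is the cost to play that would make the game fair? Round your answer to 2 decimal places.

$5.91

E[payout] = (6/45)·(-15) + (7/45)·56 + (12/45)·(-8) + (3/45)·12 + (11/45)·0 + (6/45)·4 = 266/45
Fair fee = E[payout] = 266/45 ≈ $5.91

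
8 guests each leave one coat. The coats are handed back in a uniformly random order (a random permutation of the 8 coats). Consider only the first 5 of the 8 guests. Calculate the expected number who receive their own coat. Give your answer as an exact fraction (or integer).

5/8

Let Xᵢ = 1 if person i gets their own coat. For each i, P(Xᵢ=1) = 1/8.
By linearity of expectation, E[X₁+…+X_5] = 5·(1/8) = 5/8.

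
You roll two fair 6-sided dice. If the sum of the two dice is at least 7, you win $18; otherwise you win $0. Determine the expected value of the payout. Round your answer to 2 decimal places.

E[payout] = (5/12)·0 + (7/12)·18 = 21/2
≈ $10.50

$10.50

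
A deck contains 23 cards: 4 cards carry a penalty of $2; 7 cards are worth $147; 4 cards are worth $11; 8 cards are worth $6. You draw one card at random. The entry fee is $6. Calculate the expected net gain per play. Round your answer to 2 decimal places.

E[payout] = (4/23)·(-2) + (7/23)·147 + (4/23)·11 + (8/23)·6 = 1113/23
Expected profit = 1113/23 − 6 = 975/23 ≈ $42.39

$42.39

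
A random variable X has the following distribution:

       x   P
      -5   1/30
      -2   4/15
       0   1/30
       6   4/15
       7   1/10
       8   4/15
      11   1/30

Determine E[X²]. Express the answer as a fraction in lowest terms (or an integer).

75/2

E[X²] = (1/30)·25 + (4/15)·4 + (1/30)·0 + (4/15)·36 + (1/10)·49 + (4/15)·64 + (1/30)·121
     = 75/2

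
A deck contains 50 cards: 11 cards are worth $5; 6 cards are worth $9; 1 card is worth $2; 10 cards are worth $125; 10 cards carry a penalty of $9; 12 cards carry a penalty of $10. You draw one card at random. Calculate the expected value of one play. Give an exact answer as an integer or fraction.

E[payout] = (11/50)·5 + (6/50)·9 + (1/50)·2 + (10/50)·125 + (10/50)·(-9) + (12/50)·(-10) = 1151/50

1151/50 dollars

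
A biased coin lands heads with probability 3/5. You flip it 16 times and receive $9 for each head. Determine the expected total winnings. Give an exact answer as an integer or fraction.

432/5 dollars

E[#heads] = 16·3/5 = 48/5 (linearity over flips).
E[winnings] = 9·48/5 = 432/5.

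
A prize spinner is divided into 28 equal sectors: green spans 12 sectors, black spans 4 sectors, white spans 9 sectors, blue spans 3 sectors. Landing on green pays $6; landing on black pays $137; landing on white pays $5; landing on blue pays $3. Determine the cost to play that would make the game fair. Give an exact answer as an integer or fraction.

337/14 dollars

E[payout] = (12/28)·6 + (4/28)·137 + (9/28)·5 + (3/28)·3 = 337/14
Fair fee = E[payout] = 337/14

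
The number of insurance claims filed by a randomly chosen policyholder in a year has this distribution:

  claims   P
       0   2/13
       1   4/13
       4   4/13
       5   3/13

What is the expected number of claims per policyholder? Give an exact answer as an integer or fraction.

E[X] = (2/13)·0 + (4/13)·1 + (4/13)·4 + (3/13)·5
     = 35/13

35/13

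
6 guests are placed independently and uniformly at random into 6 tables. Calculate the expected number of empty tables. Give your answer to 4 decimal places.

Let Xⱼ=1 if table j is empty. P(Xⱼ=1) = ((6-1)/6)^6 = 15625/46656.
By linearity, E[#empty] = 6·15625/46656 = 15625/7776.
≈ 2.0094

2.0094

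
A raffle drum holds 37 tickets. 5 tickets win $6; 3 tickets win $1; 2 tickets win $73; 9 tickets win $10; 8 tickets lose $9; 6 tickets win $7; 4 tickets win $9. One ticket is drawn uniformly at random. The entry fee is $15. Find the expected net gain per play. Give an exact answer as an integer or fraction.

-280/37 dollars

E[payout] = (5/37)·6 + (3/37)·1 + (2/37)·73 + (9/37)·10 + (8/37)·(-9) + (6/37)·7 + (4/37)·9 = 275/37
Expected profit = 275/37 − 15 = -280/37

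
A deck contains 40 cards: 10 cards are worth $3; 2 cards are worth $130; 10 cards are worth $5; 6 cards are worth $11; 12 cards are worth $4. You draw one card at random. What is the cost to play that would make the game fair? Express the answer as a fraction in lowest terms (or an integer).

227/20 dollars

E[payout] = (10/40)·3 + (2/40)·130 + (10/40)·5 + (6/40)·11 + (12/40)·4 = 227/20
Fair fee = E[payout] = 227/20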